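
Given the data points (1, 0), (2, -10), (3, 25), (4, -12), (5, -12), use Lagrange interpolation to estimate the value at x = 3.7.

Lagrange interpolation formula:
P(x) = Σ yᵢ × Lᵢ(x)
where Lᵢ(x) = Π_{j≠i} (x - xⱼ)/(xᵢ - xⱼ)

L_0(3.7) = (3.7 - 2)/(1 - 2) × (3.7 - 3)/(1 - 3) × (3.7 - 4)/(1 - 4) × (3.7 - 5)/(1 - 5) = 0.019337
L_1(3.7) = (3.7 - 1)/(2 - 1) × (3.7 - 3)/(2 - 3) × (3.7 - 4)/(2 - 4) × (3.7 - 5)/(2 - 5) = -0.122850
L_2(3.7) = (3.7 - 1)/(3 - 1) × (3.7 - 2)/(3 - 2) × (3.7 - 4)/(3 - 4) × (3.7 - 5)/(3 - 5) = 0.447525
L_3(3.7) = (3.7 - 1)/(4 - 1) × (3.7 - 2)/(4 - 2) × (3.7 - 3)/(4 - 3) × (3.7 - 5)/(4 - 5) = 0.696150
L_4(3.7) = (3.7 - 1)/(5 - 1) × (3.7 - 2)/(5 - 2) × (3.7 - 3)/(5 - 3) × (3.7 - 4)/(5 - 4) = -0.040162

P(3.7) = 0×L_0(3.7) + (-10)×L_1(3.7) + 25×L_2(3.7) + (-12)×L_3(3.7) + (-12)×L_4(3.7)
P(3.7) = 4.544775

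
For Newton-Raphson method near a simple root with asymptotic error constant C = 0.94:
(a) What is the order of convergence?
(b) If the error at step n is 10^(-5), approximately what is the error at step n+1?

(a) Newton-Raphson has quadratic (order 2) convergence near simple roots.
    This means |e_{n+1}| ≈ C|e_n|².

(b) With |e_n| = 10^(-5) and C = 0.94:
    |e_{n+1}| ≈ 0.94 × (10^(-5))² = 0.94 × 10^(-10)

(a) 2 (quadratic); (b) |e_{n+1}| ≈ 9.400e-11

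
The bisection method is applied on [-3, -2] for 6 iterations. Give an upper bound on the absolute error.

Bisection error bound: |error| ≤ (b-a)/2^n
|error| ≤ (-2 - (-3))/2^6 = 1/2^6
|error| ≤ 0.0156250000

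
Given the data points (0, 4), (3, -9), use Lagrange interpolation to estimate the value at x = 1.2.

Lagrange interpolation formula:
P(x) = Σ yᵢ × Lᵢ(x)
where Lᵢ(x) = Π_{j≠i} (x - xⱼ)/(xᵢ - xⱼ)

L_0(1.2) = (1.2 - 3)/(0 - 3) = 0.600000
L_1(1.2) = (1.2 - 0)/(3 - 0) = 0.400000

P(1.2) = 4×L_0(1.2) + (-9)×L_1(1.2)
P(1.2) = -1.200000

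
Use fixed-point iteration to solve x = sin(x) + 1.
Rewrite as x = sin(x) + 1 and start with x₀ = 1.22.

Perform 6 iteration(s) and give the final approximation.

Equation: x = sin(x) + 1
Fixed-point form: x = sin(x) + 1
x₀ = 1.22

x_1 = g(1.220000) = 1.939099
x_2 = g(1.939099) = 1.932940
x_3 = g(1.932940) = 1.935140
x_4 = g(1.935140) = 1.934358
x_5 = g(1.934358) = 1.934636
x_6 = g(1.934636) = 1.934537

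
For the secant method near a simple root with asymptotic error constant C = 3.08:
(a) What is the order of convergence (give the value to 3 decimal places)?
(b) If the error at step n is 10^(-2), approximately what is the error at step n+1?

(a) Secant method has superlinear convergence with order φ = (1+√5)/2 ≈ 1.618.
    This means |e_{n+1}| ≈ C|e_n|^1.618.

(b) With |e_n| = 10^(-2) and C = 3.08:
    |e_{n+1}| ≈ 3.08 × (10^(-2))^1.618 = 3.08 × 10^(-3.24)

(a) ≈ 1.618 (golden ratio); (b) |e_{n+1}| ≈ 1.788e-03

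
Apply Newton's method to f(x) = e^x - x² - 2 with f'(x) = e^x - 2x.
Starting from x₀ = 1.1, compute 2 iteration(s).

f(x) = e^x - x² - 2
f'(x) = e^x - 2x
x₀ = 1.1

Newton-Raphson formula: x_{n+1} = x_n - f(x_n)/f'(x_n)

Iteration 1:
  f(1.100000) = -0.205834
  f'(1.100000) = 0.804166
  x_1 = 1.100000 - (-0.205834)/0.804166 = 1.355960
Iteration 2:
  f(1.355960) = 0.041856
  f'(1.355960) = 1.168564
  x_2 = 1.355960 - 0.041856/1.168564 = 1.320141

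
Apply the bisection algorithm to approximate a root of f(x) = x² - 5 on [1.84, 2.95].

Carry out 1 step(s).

f(x) = x² - 5
Initial interval: [1.84, 2.95]

Iteration 1:
  c_1 = (1.840000 + 2.950000)/2 = 2.395000
  f(c_1) = f(2.395000) = 0.736025
  f(a) × f(c) < 0, new interval: [1.840000, 2.395000]

After 1 iteration(s), the approximation is c_1 = 2.395000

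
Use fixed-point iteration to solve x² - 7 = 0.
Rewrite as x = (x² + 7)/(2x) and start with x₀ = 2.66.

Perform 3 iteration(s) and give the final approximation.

Equation: x² - 7 = 0
Fixed-point form: x = (x² + 7)/(2x)
x₀ = 2.66

x_1 = g(2.660000) = 2.645789
x_2 = g(2.645789) = 2.645751
x_3 = g(2.645751) = 2.645751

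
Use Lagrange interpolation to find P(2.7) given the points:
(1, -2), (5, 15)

Lagrange interpolation formula:
P(x) = Σ yᵢ × Lᵢ(x)
where Lᵢ(x) = Π_{j≠i} (x - xⱼ)/(xᵢ - xⱼ)

L_0(2.7) = (2.7 - 5)/(1 - 5) = 0.575000
L_1(2.7) = (2.7 - 1)/(5 - 1) = 0.425000

P(2.7) = (-2)×L_0(2.7) + 15×L_1(2.7)
P(2.7) = 5.225000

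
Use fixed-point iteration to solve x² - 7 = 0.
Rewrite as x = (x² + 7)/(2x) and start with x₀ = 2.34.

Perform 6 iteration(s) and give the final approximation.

Equation: x² - 7 = 0
Fixed-point form: x = (x² + 7)/(2x)
x₀ = 2.34

x_1 = g(2.340000) = 2.665726
x_2 = g(2.665726) = 2.645826
x_3 = g(2.645826) = 2.645751
x_4 = g(2.645751) = 2.645751
x_5 = g(2.645751) = 2.645751
x_6 = g(2.645751) = 2.645751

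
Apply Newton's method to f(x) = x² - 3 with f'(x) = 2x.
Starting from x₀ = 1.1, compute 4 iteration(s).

f(x) = x² - 3
f'(x) = 2x
x₀ = 1.1

Newton-Raphson formula: x_{n+1} = x_n - f(x_n)/f'(x_n)

Iteration 1:
  f(1.100000) = -1.790000
  f'(1.100000) = 2.200000
  x_1 = 1.100000 - (-1.790000)/2.200000 = 1.913636
Iteration 2:
  f(1.913636) = 0.662004
  f'(1.913636) = 3.827273
  x_2 = 1.913636 - 0.662004/3.827273 = 1.740666
Iteration 3:
  f(1.740666) = 0.029919
  f'(1.740666) = 3.481332
  x_3 = 1.740666 - 0.029919/3.481332 = 1.732072
Iteration 4:
  f(1.732072) = 0.000074
  f'(1.732072) = 3.464144
  x_4 = 1.732072 - 0.000074/3.464144 = 1.732051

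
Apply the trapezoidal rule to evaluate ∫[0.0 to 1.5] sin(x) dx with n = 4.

f(x) = sin(x)
a = 0.0, b = 1.5, n = 4
h = (b - a)/n = 0.375000

Trapezoidal rule: (h/2)[f(x₀) + 2f(x₁) + 2f(x₂) + ... + f(xₙ)]

x_0 = 0.0000, f(x_0) = 0.000000, coefficient = 1
x_1 = 0.3750, f(x_1) = 0.366273, coefficient = 2
x_2 = 0.7500, f(x_2) = 0.681639, coefficient = 2
x_3 = 1.1250, f(x_3) = 0.902268, coefficient = 2
x_4 = 1.5000, f(x_4) = 0.997495, coefficient = 1

I ≈ (0.375000/2) × 4.897853 = 0.918347
Exact value: 0.929263
Error: 0.010915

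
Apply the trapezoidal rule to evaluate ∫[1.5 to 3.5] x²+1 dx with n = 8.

f(x) = x²+1
a = 1.5, b = 3.5, n = 8
h = (b - a)/n = 0.250000

Trapezoidal rule: (h/2)[f(x₀) + 2f(x₁) + 2f(x₂) + ... + f(xₙ)]

x_0 = 1.5000, f(x_0) = 3.250000, coefficient = 1
x_1 = 1.7500, f(x_1) = 4.062500, coefficient = 2
x_2 = 2.0000, f(x_2) = 5.000000, coefficient = 2
x_3 = 2.2500, f(x_3) = 6.062500, coefficient = 2
x_4 = 2.5000, f(x_4) = 7.250000, coefficient = 2
x_5 = 2.7500, f(x_5) = 8.562500, coefficient = 2
x_6 = 3.0000, f(x_6) = 10.000000, coefficient = 2
x_7 = 3.2500, f(x_7) = 11.562500, coefficient = 2
x_8 = 3.5000, f(x_8) = 13.250000, coefficient = 1

I ≈ (0.250000/2) × 121.500000 = 15.187500
Exact value: 15.166667
Error: 0.020833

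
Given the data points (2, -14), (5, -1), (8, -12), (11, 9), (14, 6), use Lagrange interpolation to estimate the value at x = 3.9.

Lagrange interpolation formula:
P(x) = Σ yᵢ × Lᵢ(x)
where Lᵢ(x) = Π_{j≠i} (x - xⱼ)/(xᵢ - xⱼ)

L_0(3.9) = (3.9 - 5)/(2 - 5) × (3.9 - 8)/(2 - 8) × (3.9 - 11)/(2 - 11) × (3.9 - 14)/(2 - 14) = 0.166364
L_1(3.9) = (3.9 - 2)/(5 - 2) × (3.9 - 8)/(5 - 8) × (3.9 - 11)/(5 - 11) × (3.9 - 14)/(5 - 14) = 1.149426
L_2(3.9) = (3.9 - 2)/(8 - 2) × (3.9 - 5)/(8 - 5) × (3.9 - 11)/(8 - 11) × (3.9 - 14)/(8 - 14) = -0.462574
L_3(3.9) = (3.9 - 2)/(11 - 2) × (3.9 - 5)/(11 - 5) × (3.9 - 8)/(11 - 8) × (3.9 - 14)/(11 - 14) = 0.178080
L_4(3.9) = (3.9 - 2)/(14 - 2) × (3.9 - 5)/(14 - 5) × (3.9 - 8)/(14 - 8) × (3.9 - 11)/(14 - 11) = -0.031296

P(3.9) = (-14)×L_0(3.9) + (-1)×L_1(3.9) + (-12)×L_2(3.9) + 9×L_3(3.9) + 6×L_4(3.9)
P(3.9) = 3.487303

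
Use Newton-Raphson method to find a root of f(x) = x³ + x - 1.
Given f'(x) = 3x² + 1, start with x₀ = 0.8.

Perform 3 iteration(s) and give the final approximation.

f(x) = x³ + x - 1
f'(x) = 3x² + 1
x₀ = 0.8

Newton-Raphson formula: x_{n+1} = x_n - f(x_n)/f'(x_n)

Iteration 1:
  f(0.800000) = 0.312000
  f'(0.800000) = 2.920000
  x_1 = 0.800000 - 0.312000/2.920000 = 0.693151
Iteration 2:
  f(0.693151) = 0.026180
  f'(0.693151) = 2.441374
  x_2 = 0.693151 - 0.026180/2.441374 = 0.682427
Iteration 3:
  f(0.682427) = 0.000238
  f'(0.682427) = 2.397120
  x_3 = 0.682427 - 0.000238/2.397120 = 0.682328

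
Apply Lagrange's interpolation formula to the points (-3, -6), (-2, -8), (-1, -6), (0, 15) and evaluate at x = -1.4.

Lagrange interpolation formula:
P(x) = Σ yᵢ × Lᵢ(x)
where Lᵢ(x) = Π_{j≠i} (x - xⱼ)/(xᵢ - xⱼ)

L_0(-1.4) = (-1.4 - (-2))/(-3 - (-2)) × (-1.4 - (-1))/(-3 - (-1)) × (-1.4 - 0)/(-3 - 0) = -0.056000
L_1(-1.4) = (-1.4 - (-3))/(-2 - (-3)) × (-1.4 - (-1))/(-2 - (-1)) × (-1.4 - 0)/(-2 - 0) = 0.448000
L_2(-1.4) = (-1.4 - (-3))/(-1 - (-3)) × (-1.4 - (-2))/(-1 - (-2)) × (-1.4 - 0)/(-1 - 0) = 0.672000
L_3(-1.4) = (-1.4 - (-3))/(0 - (-3)) × (-1.4 - (-2))/(0 - (-2)) × (-1.4 - (-1))/(0 - (-1)) = -0.064000

P(-1.4) = (-6)×L_0(-1.4) + (-8)×L_1(-1.4) + (-6)×L_2(-1.4) + 15×L_3(-1.4)
P(-1.4) = -8.240000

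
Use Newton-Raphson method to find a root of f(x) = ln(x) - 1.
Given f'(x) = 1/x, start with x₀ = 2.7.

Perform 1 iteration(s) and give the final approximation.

f(x) = ln(x) - 1
f'(x) = 1/x
x₀ = 2.7

Newton-Raphson formula: x_{n+1} = x_n - f(x_n)/f'(x_n)

Iteration 1:
  f(2.700000) = -0.006748
  f'(2.700000) = 0.370370
  x_1 = 2.700000 - (-0.006748)/0.370370 = 2.718220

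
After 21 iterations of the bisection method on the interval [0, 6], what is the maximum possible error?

Bisection error bound: |error| ≤ (b-a)/2^n
|error| ≤ (6 - 0)/2^21 = 6/2^21
|error| ≤ 0.0000028610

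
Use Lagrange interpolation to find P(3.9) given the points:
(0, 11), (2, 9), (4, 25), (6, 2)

Lagrange interpolation formula:
P(x) = Σ yᵢ × Lᵢ(x)
where Lᵢ(x) = Π_{j≠i} (x - xⱼ)/(xᵢ - xⱼ)

L_0(3.9) = (3.9 - 2)/(0 - 2) × (3.9 - 4)/(0 - 4) × (3.9 - 6)/(0 - 6) = -0.008313
L_1(3.9) = (3.9 - 0)/(2 - 0) × (3.9 - 4)/(2 - 4) × (3.9 - 6)/(2 - 6) = 0.051188
L_2(3.9) = (3.9 - 0)/(4 - 0) × (3.9 - 2)/(4 - 2) × (3.9 - 6)/(4 - 6) = 0.972562
L_3(3.9) = (3.9 - 0)/(6 - 0) × (3.9 - 2)/(6 - 2) × (3.9 - 4)/(6 - 4) = -0.015438

P(3.9) = 11×L_0(3.9) + 9×L_1(3.9) + 25×L_2(3.9) + 2×L_3(3.9)
P(3.9) = 24.652437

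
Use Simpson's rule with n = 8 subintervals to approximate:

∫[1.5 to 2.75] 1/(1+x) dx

f(x) = 1/(1+x)
a = 1.5, b = 2.75, n = 8
h = (b - a)/n = 0.156250

Simpson's rule: (h/3)[f(x₀) + 4f(x₁) + 2f(x₂) + ... + f(xₙ)]

x_0 = 1.5000, f(x_0) = 0.400000, coefficient = 1
x_1 = 1.6562, f(x_1) = 0.376471, coefficient = 4
x_2 = 1.8125, f(x_2) = 0.355556, coefficient = 2
x_3 = 1.9688, f(x_3) = 0.336842, coefficient = 4
x_4 = 2.1250, f(x_4) = 0.320000, coefficient = 2
x_5 = 2.2812, f(x_5) = 0.304762, coefficient = 4
x_6 = 2.4375, f(x_6) = 0.290909, coefficient = 2
x_7 = 2.5938, f(x_7) = 0.278261, coefficient = 4
x_8 = 2.7500, f(x_8) = 0.266667, coefficient = 1

I ≈ (0.156250/3) × 7.784938 = 0.405466
Exact value: 0.405465
Error: 0.000000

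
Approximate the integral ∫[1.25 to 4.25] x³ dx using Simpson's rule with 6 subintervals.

f(x) = x³
a = 1.25, b = 4.25, n = 6
h = (b - a)/n = 0.500000

Simpson's rule: (h/3)[f(x₀) + 4f(x₁) + 2f(x₂) + ... + f(xₙ)]

x_0 = 1.2500, f(x_0) = 1.953125, coefficient = 1
x_1 = 1.7500, f(x_1) = 5.359375, coefficient = 4
x_2 = 2.2500, f(x_2) = 11.390625, coefficient = 2
x_3 = 2.7500, f(x_3) = 20.796875, coefficient = 4
x_4 = 3.2500, f(x_4) = 34.328125, coefficient = 2
x_5 = 3.7500, f(x_5) = 52.734375, coefficient = 4
x_6 = 4.2500, f(x_6) = 76.765625, coefficient = 1

I ≈ (0.500000/3) × 485.718750 = 80.953125
Exact value: 80.953125
Error: 0.000000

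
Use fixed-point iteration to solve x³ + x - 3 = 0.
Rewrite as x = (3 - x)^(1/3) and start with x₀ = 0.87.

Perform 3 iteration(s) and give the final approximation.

Equation: x³ + x - 3 = 0
Fixed-point form: x = (3 - x)^(1/3)
x₀ = 0.87

x_1 = g(0.870000) = 1.286648
x_2 = g(1.286648) = 1.196600
x_3 = g(1.196600) = 1.217206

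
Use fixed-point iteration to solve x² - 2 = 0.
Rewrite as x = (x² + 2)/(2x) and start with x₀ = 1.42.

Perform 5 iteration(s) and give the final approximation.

Equation: x² - 2 = 0
Fixed-point form: x = (x² + 2)/(2x)
x₀ = 1.42

x_1 = g(1.420000) = 1.414225
x_2 = g(1.414225) = 1.414214
x_3 = g(1.414214) = 1.414214
x_4 = g(1.414214) = 1.414214
x_5 = g(1.414214) = 1.414214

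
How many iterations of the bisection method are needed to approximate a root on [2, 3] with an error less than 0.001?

We need (b-a)/2^n ≤ 0.001
(3 - 2)/2^n ≤ 0.001
1/2^n ≤ 0.001
2^n ≥ 1000
n ≥ log₂(1000) = 9.97
n ≥ 10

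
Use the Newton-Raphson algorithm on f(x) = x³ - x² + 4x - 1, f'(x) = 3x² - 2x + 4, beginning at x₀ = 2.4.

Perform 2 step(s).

f(x) = x³ - x² + 4x - 1
f'(x) = 3x² - 2x + 4
x₀ = 2.4

Newton-Raphson formula: x_{n+1} = x_n - f(x_n)/f'(x_n)

Iteration 1:
  f(2.400000) = 16.664000
  f'(2.400000) = 16.480000
  x_1 = 2.400000 - 16.664000/16.480000 = 1.388835
Iteration 2:
  f(1.388835) = 5.305349
  f'(1.388835) = 7.008918
  x_2 = 1.388835 - 5.305349/7.008918 = 0.631892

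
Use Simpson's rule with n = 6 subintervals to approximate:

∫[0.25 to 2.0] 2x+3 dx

f(x) = 2x+3
a = 0.25, b = 2.0, n = 6
h = (b - a)/n = 0.291667

Simpson's rule: (h/3)[f(x₀) + 4f(x₁) + 2f(x₂) + ... + f(xₙ)]

x_0 = 0.2500, f(x_0) = 3.500000, coefficient = 1
x_1 = 0.5417, f(x_1) = 4.083333, coefficient = 4
x_2 = 0.8333, f(x_2) = 4.666667, coefficient = 2
x_3 = 1.1250, f(x_3) = 5.250000, coefficient = 4
x_4 = 1.4167, f(x_4) = 5.833333, coefficient = 2
x_5 = 1.7083, f(x_5) = 6.416667, coefficient = 4
x_6 = 2.0000, f(x_6) = 7.000000, coefficient = 1

I ≈ (0.291667/3) × 94.500000 = 9.187500
Exact value: 9.187500
Error: 0.000000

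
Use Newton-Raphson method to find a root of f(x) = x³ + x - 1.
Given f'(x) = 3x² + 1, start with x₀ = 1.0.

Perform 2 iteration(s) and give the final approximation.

f(x) = x³ + x - 1
f'(x) = 3x² + 1
x₀ = 1.0

Newton-Raphson formula: x_{n+1} = x_n - f(x_n)/f'(x_n)

Iteration 1:
  f(1.000000) = 1.000000
  f'(1.000000) = 4.000000
  x_1 = 1.000000 - 1.000000/4.000000 = 0.750000
Iteration 2:
  f(0.750000) = 0.171875
  f'(0.750000) = 2.687500
  x_2 = 0.750000 - 0.171875/2.687500 = 0.686047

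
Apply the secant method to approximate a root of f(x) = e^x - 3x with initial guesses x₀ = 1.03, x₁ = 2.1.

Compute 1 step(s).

f(x) = e^x - 3x
x₀ = 1.03, x₁ = 2.1

Secant formula: x_{n+1} = x_n - f(x_n)(x_n - x_{n-1})/(f(x_n) - f(x_{n-1}))

Iteration 1:
  f(1.030000) = -0.288934
  f(2.100000) = 1.866170
  x_2 = 2.100000 - 1.866170×(2.100000 - 1.030000)/(1.866170 - (-0.288934))
       = 1.173455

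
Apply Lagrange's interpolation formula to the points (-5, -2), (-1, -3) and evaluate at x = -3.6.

Lagrange interpolation formula:
P(x) = Σ yᵢ × Lᵢ(x)
where Lᵢ(x) = Π_{j≠i} (x - xⱼ)/(xᵢ - xⱼ)

L_0(-3.6) = (-3.6 - (-1))/(-5 - (-1)) = 0.650000
L_1(-3.6) = (-3.6 - (-5))/(-1 - (-5)) = 0.350000

P(-3.6) = (-2)×L_0(-3.6) + (-3)×L_1(-3.6)
P(-3.6) = -2.350000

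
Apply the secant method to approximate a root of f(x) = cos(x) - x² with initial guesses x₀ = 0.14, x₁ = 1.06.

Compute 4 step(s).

f(x) = cos(x) - x²
x₀ = 0.14, x₁ = 1.06

Secant formula: x_{n+1} = x_n - f(x_n)(x_n - x_{n-1})/(f(x_n) - f(x_{n-1}))

Iteration 1:
  f(0.140000) = 0.970616
  f(1.060000) = -0.634728
  x_2 = 1.060000 - (-0.634728)×(1.060000 - 0.140000)/(-0.634728 - 0.970616)
       = 0.696246
Iteration 2:
  f(1.060000) = -0.634728
  f(0.696246) = 0.282496
  x_3 = 0.696246 - 0.282496×(0.696246 - 1.060000)/(0.282496 - (-0.634728))
       = 0.808279
Iteration 3:
  f(0.696246) = 0.282496
  f(0.808279) = 0.037429
  x_4 = 0.808279 - 0.037429×(0.808279 - 0.696246)/(0.037429 - 0.282496)
       = 0.825390
Iteration 4:
  f(0.808279) = 0.037429
  f(0.825390) = -0.002997
  x_5 = 0.825390 - (-0.002997)×(0.825390 - 0.808279)/(-0.002997 - 0.037429)
       = 0.824121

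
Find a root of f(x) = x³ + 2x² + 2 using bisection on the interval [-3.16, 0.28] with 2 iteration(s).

f(x) = x³ + 2x² + 2
Initial interval: [-3.16, 0.28]

Iteration 1:
  c_1 = (-3.160000 + 0.280000)/2 = -1.440000
  f(c_1) = f(-1.440000) = 3.161216
  f(a) × f(c) < 0, new interval: [-3.160000, -1.440000]
Iteration 2:
  c_2 = (-3.160000 + (-1.440000))/2 = -2.300000
  f(c_2) = f(-2.300000) = 0.413000
  f(a) × f(c) < 0, new interval: [-3.160000, -2.300000]

After 2 iteration(s), the approximation is c_2 = -2.300000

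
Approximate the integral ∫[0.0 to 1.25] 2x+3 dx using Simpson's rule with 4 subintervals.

f(x) = 2x+3
a = 0.0, b = 1.25, n = 4
h = (b - a)/n = 0.312500

Simpson's rule: (h/3)[f(x₀) + 4f(x₁) + 2f(x₂) + ... + f(xₙ)]

x_0 = 0.0000, f(x_0) = 3.000000, coefficient = 1
x_1 = 0.3125, f(x_1) = 3.625000, coefficient = 4
x_2 = 0.6250, f(x_2) = 4.250000, coefficient = 2
x_3 = 0.9375, f(x_3) = 4.875000, coefficient = 4
x_4 = 1.2500, f(x_4) = 5.500000, coefficient = 1

I ≈ (0.312500/3) × 51.000000 = 5.312500
Exact value: 5.312500
Error: 0.000000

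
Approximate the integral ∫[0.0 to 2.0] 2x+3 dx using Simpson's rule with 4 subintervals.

f(x) = 2x+3
a = 0.0, b = 2.0, n = 4
h = (b - a)/n = 0.500000

Simpson's rule: (h/3)[f(x₀) + 4f(x₁) + 2f(x₂) + ... + f(xₙ)]

x_0 = 0.0000, f(x_0) = 3.000000, coefficient = 1
x_1 = 0.5000, f(x_1) = 4.000000, coefficient = 4
x_2 = 1.0000, f(x_2) = 5.000000, coefficient = 2
x_3 = 1.5000, f(x_3) = 6.000000, coefficient = 4
x_4 = 2.0000, f(x_4) = 7.000000, coefficient = 1

I ≈ (0.500000/3) × 60.000000 = 10.000000
Exact value: 10.000000
Error: 0.000000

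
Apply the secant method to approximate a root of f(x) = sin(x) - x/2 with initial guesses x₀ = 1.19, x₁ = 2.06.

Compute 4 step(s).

f(x) = sin(x) - x/2
x₀ = 1.19, x₁ = 2.06

Secant formula: x_{n+1} = x_n - f(x_n)(x_n - x_{n-1})/(f(x_n) - f(x_{n-1}))

Iteration 1:
  f(1.190000) = 0.333369
  f(2.060000) = -0.147293
  x_2 = 2.060000 - (-0.147293)×(2.060000 - 1.190000)/(-0.147293 - 0.333369)
       = 1.793400
Iteration 2:
  f(2.060000) = -0.147293
  f(1.793400) = 0.078626
  x_3 = 1.793400 - 0.078626×(1.793400 - 2.060000)/(0.078626 - (-0.147293))
       = 1.886184
Iteration 3:
  f(1.793400) = 0.078626
  f(1.886184) = 0.007584
  x_4 = 1.886184 - 0.007584×(1.886184 - 1.793400)/(0.007584 - 0.078626)
       = 1.896089
Iteration 4:
  f(1.886184) = 0.007584
  f(1.896089) = -0.000488
  x_5 = 1.896089 - (-0.000488)×(1.896089 - 1.886184)/(-0.000488 - 0.007584)
       = 1.895491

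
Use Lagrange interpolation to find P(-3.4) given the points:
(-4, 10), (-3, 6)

Lagrange interpolation formula:
P(x) = Σ yᵢ × Lᵢ(x)
where Lᵢ(x) = Π_{j≠i} (x - xⱼ)/(xᵢ - xⱼ)

L_0(-3.4) = (-3.4 - (-3))/(-4 - (-3)) = 0.400000
L_1(-3.4) = (-3.4 - (-4))/(-3 - (-4)) = 0.600000

P(-3.4) = 10×L_0(-3.4) + 6×L_1(-3.4)
P(-3.4) = 7.600000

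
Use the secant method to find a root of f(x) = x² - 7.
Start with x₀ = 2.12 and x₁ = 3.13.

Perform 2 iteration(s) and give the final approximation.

f(x) = x² - 7
x₀ = 2.12, x₁ = 3.13

Secant formula: x_{n+1} = x_n - f(x_n)(x_n - x_{n-1})/(f(x_n) - f(x_{n-1}))

Iteration 1:
  f(2.120000) = -2.505600
  f(3.130000) = 2.796900
  x_2 = 3.130000 - 2.796900×(3.130000 - 2.120000)/(2.796900 - (-2.505600))
       = 2.597257
Iteration 2:
  f(3.130000) = 2.796900
  f(2.597257) = -0.254255
  x_3 = 2.597257 - (-0.254255)×(2.597257 - 3.130000)/(-0.254255 - 2.796900)
       = 2.641651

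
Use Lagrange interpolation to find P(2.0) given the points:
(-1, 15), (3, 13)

Lagrange interpolation formula:
P(x) = Σ yᵢ × Lᵢ(x)
where Lᵢ(x) = Π_{j≠i} (x - xⱼ)/(xᵢ - xⱼ)

L_0(2.0) = (2.0 - 3)/(-1 - 3) = 0.250000
L_1(2.0) = (2.0 - (-1))/(3 - (-1)) = 0.750000

P(2.0) = 15×L_0(2.0) + 13×L_1(2.0)
P(2.0) = 13.500000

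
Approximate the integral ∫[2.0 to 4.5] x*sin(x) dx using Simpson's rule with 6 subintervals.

f(x) = x*sin(x)
a = 2.0, b = 4.5, n = 6
h = (b - a)/n = 0.416667

Simpson's rule: (h/3)[f(x₀) + 4f(x₁) + 2f(x₂) + ... + f(xₙ)]

x_0 = 2.0000, f(x_0) = 1.818595, coefficient = 1
x_1 = 2.4167, f(x_1) = 1.602443, coefficient = 4
x_2 = 2.8333, f(x_2) = 0.859635, coefficient = 2
x_3 = 3.2500, f(x_3) = -0.351634, coefficient = 4
x_4 = 3.6667, f(x_4) = -1.838016, coefficient = 2
x_5 = 4.0833, f(x_5) = -3.301716, coefficient = 4
x_6 = 4.5000, f(x_6) = -4.398886, coefficient = 1

I ≈ (0.416667/3) × -12.740680 = -1.769539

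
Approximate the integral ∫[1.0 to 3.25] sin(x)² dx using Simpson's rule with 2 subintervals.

f(x) = sin(x)²
a = 1.0, b = 3.25, n = 2
h = (b - a)/n = 1.125000

Simpson's rule: (h/3)[f(x₀) + 4f(x₁) + 2f(x₂) + ... + f(xₙ)]

x_0 = 1.0000, f(x_0) = 0.708073, coefficient = 1
x_1 = 2.1250, f(x_1) = 0.723044, coefficient = 4
x_2 = 3.2500, f(x_2) = 0.011706, coefficient = 1

I ≈ (1.125000/3) × 3.611955 = 1.354483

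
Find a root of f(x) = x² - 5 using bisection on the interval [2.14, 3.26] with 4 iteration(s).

f(x) = x² - 5
Initial interval: [2.14, 3.26]

Iteration 1:
  c_1 = (2.140000 + 3.260000)/2 = 2.700000
  f(c_1) = f(2.700000) = 2.290000
  f(a) × f(c) < 0, new interval: [2.140000, 2.700000]
Iteration 2:
  c_2 = (2.140000 + 2.700000)/2 = 2.420000
  f(c_2) = f(2.420000) = 0.856400
  f(a) × f(c) < 0, new interval: [2.140000, 2.420000]
Iteration 3:
  c_3 = (2.140000 + 2.420000)/2 = 2.280000
  f(c_3) = f(2.280000) = 0.198400
  f(a) × f(c) < 0, new interval: [2.140000, 2.280000]
Iteration 4:
  c_4 = (2.140000 + 2.280000)/2 = 2.210000
  f(c_4) = f(2.210000) = -0.115900
  f(a) × f(c) ≥ 0, new interval: [2.210000, 2.280000]

After 4 iteration(s), the approximation is c_4 = 2.210000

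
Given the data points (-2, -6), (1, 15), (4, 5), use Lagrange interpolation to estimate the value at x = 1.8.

Lagrange interpolation formula:
P(x) = Σ yᵢ × Lᵢ(x)
where Lᵢ(x) = Π_{j≠i} (x - xⱼ)/(xᵢ - xⱼ)

L_0(1.8) = (1.8 - 1)/(-2 - 1) × (1.8 - 4)/(-2 - 4) = -0.097778
L_1(1.8) = (1.8 - (-2))/(1 - (-2)) × (1.8 - 4)/(1 - 4) = 0.928889
L_2(1.8) = (1.8 - (-2))/(4 - (-2)) × (1.8 - 1)/(4 - 1) = 0.168889

P(1.8) = (-6)×L_0(1.8) + 15×L_1(1.8) + 5×L_2(1.8)
P(1.8) = 15.364444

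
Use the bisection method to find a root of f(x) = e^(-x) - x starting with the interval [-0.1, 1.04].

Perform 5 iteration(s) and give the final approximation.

f(x) = e^(-x) - x
Initial interval: [-0.1, 1.04]

Iteration 1:
  c_1 = (-0.100000 + 1.040000)/2 = 0.470000
  f(c_1) = f(0.470000) = 0.155002
  f(a) × f(c) ≥ 0, new interval: [0.470000, 1.040000]
Iteration 2:
  c_2 = (0.470000 + 1.040000)/2 = 0.755000
  f(c_2) = f(0.755000) = -0.284989
  f(a) × f(c) < 0, new interval: [0.470000, 0.755000]
Iteration 3:
  c_3 = (0.470000 + 0.755000)/2 = 0.612500
  f(c_3) = f(0.612500) = -0.070506
  f(a) × f(c) < 0, new interval: [0.470000, 0.612500]
Iteration 4:
  c_4 = (0.470000 + 0.612500)/2 = 0.541250
  f(c_4) = f(0.541250) = 0.040770
  f(a) × f(c) ≥ 0, new interval: [0.541250, 0.612500]
Iteration 5:
  c_5 = (0.541250 + 0.612500)/2 = 0.576875
  f(c_5) = f(0.576875) = -0.015224
  f(a) × f(c) < 0, new interval: [0.541250, 0.576875]

After 5 iteration(s), the approximation is c_5 = 0.576875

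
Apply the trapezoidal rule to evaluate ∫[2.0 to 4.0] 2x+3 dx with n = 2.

f(x) = 2x+3
a = 2.0, b = 4.0, n = 2
h = (b - a)/n = 1.000000

Trapezoidal rule: (h/2)[f(x₀) + 2f(x₁) + 2f(x₂) + ... + f(xₙ)]

x_0 = 2.0000, f(x_0) = 7.000000, coefficient = 1
x_1 = 3.0000, f(x_1) = 9.000000, coefficient = 2
x_2 = 4.0000, f(x_2) = 11.000000, coefficient = 1

I ≈ (1.000000/2) × 36.000000 = 18.000000
Exact value: 18.000000
Error: 0.000000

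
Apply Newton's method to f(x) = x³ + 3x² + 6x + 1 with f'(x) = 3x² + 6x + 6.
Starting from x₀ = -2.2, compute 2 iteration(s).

f(x) = x³ + 3x² + 6x + 1
f'(x) = 3x² + 6x + 6
x₀ = -2.2

Newton-Raphson formula: x_{n+1} = x_n - f(x_n)/f'(x_n)

Iteration 1:
  f(-2.200000) = -8.328000
  f'(-2.200000) = 7.320000
  x_1 = -2.200000 - (-8.328000)/7.320000 = -1.062295
Iteration 2:
  f(-1.062295) = -3.187127
  f'(-1.062295) = 3.011642
  x_2 = -1.062295 - (-3.187127)/3.011642 = -0.004026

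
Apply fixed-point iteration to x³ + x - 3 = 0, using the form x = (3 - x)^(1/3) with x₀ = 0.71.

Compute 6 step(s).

Equation: x³ + x - 3 = 0
Fixed-point form: x = (3 - x)^(1/3)
x₀ = 0.71

x_1 = g(0.710000) = 1.318090
x_2 = g(1.318090) = 1.189235
x_3 = g(1.189235) = 1.218861
x_4 = g(1.218861) = 1.212177
x_5 = g(1.212177) = 1.213691
x_6 = g(1.213691) = 1.213348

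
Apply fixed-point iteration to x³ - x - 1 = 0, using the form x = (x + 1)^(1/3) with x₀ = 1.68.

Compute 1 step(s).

Equation: x³ - x - 1 = 0
Fixed-point form: x = (x + 1)^(1/3)
x₀ = 1.68

x_1 = g(1.680000) = 1.389030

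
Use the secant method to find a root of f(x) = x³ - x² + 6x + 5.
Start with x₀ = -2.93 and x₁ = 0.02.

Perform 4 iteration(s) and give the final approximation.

f(x) = x³ - x² + 6x + 5
x₀ = -2.93, x₁ = 0.02

Secant formula: x_{n+1} = x_n - f(x_n)(x_n - x_{n-1})/(f(x_n) - f(x_{n-1}))

Iteration 1:
  f(-2.930000) = -46.318657
  f(0.020000) = 5.119608
  x_2 = 0.020000 - 5.119608×(0.020000 - (-2.930000))/(5.119608 - (-46.318657))
       = -0.273611
Iteration 2:
  f(0.020000) = 5.119608
  f(-0.273611) = 3.262987
  x_3 = -0.273611 - 3.262987×(-0.273611 - 0.020000)/(3.262987 - 5.119608)
       = -0.789629
Iteration 3:
  f(-0.273611) = 3.262987
  f(-0.789629) = -0.853630
  x_4 = -0.789629 - (-0.853630)×(-0.789629 - (-0.273611))/(-0.853630 - 3.262987)
       = -0.682626
Iteration 4:
  f(-0.789629) = -0.853630
  f(-0.682626) = 0.120175
  x_5 = -0.682626 - 0.120175×(-0.682626 - (-0.789629))/(0.120175 - (-0.853630))
       = -0.695831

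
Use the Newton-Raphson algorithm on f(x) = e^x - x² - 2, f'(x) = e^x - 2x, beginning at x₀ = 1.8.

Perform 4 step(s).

f(x) = e^x - x² - 2
f'(x) = e^x - 2x
x₀ = 1.8

Newton-Raphson formula: x_{n+1} = x_n - f(x_n)/f'(x_n)

Iteration 1:
  f(1.800000) = 0.809647
  f'(1.800000) = 2.449647
  x_1 = 1.800000 - 0.809647/2.449647 = 1.469484
Iteration 2:
  f(1.469484) = 0.187608
  f'(1.469484) = 1.408024
  x_2 = 1.469484 - 0.187608/1.408024 = 1.336242
Iteration 3:
  f(1.336242) = 0.019175
  f'(1.336242) = 1.132234
  x_3 = 1.336242 - 0.019175/1.132234 = 1.319306
Iteration 4:
  f(1.319306) = 0.000256
  f'(1.319306) = 1.102212
  x_4 = 1.319306 - 0.000256/1.102212 = 1.319074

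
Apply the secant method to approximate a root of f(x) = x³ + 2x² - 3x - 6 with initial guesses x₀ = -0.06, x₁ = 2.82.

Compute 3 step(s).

f(x) = x³ + 2x² - 3x - 6
x₀ = -0.06, x₁ = 2.82

Secant formula: x_{n+1} = x_n - f(x_n)(x_n - x_{n-1})/(f(x_n) - f(x_{n-1}))

Iteration 1:
  f(-0.060000) = -5.813016
  f(2.820000) = 23.870568
  x_2 = 2.820000 - 23.870568×(2.820000 - (-0.060000))/(23.870568 - (-5.813016))
       = 0.503998
Iteration 2:
  f(2.820000) = 23.870568
  f(0.503998) = -6.875944
  x_3 = 0.503998 - (-6.875944)×(0.503998 - 2.820000)/(-6.875944 - 23.870568)
       = 1.021933
Iteration 3:
  f(0.503998) = -6.875944
  f(1.021933) = -5.909851
  x_4 = 1.021933 - (-5.909851)×(1.021933 - 0.503998)/(-5.909851 - (-6.875944))
       = 4.190284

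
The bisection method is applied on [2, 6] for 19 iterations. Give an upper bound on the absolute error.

Bisection error bound: |error| ≤ (b-a)/2^n
|error| ≤ (6 - 2)/2^19 = 4/2^19
|error| ≤ 0.0000076294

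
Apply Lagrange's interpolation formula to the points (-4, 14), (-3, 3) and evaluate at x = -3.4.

Lagrange interpolation formula:
P(x) = Σ yᵢ × Lᵢ(x)
where Lᵢ(x) = Π_{j≠i} (x - xⱼ)/(xᵢ - xⱼ)

L_0(-3.4) = (-3.4 - (-3))/(-4 - (-3)) = 0.400000
L_1(-3.4) = (-3.4 - (-4))/(-3 - (-4)) = 0.600000

P(-3.4) = 14×L_0(-3.4) + 3×L_1(-3.4)
P(-3.4) = 7.400000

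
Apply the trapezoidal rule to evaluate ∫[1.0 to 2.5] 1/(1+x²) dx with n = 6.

f(x) = 1/(1+x²)
a = 1.0, b = 2.5, n = 6
h = (b - a)/n = 0.250000

Trapezoidal rule: (h/2)[f(x₀) + 2f(x₁) + 2f(x₂) + ... + f(xₙ)]

x_0 = 1.0000, f(x_0) = 0.500000, coefficient = 1
x_1 = 1.2500, f(x_1) = 0.390244, coefficient = 2
x_2 = 1.5000, f(x_2) = 0.307692, coefficient = 2
x_3 = 1.7500, f(x_3) = 0.246154, coefficient = 2
x_4 = 2.0000, f(x_4) = 0.200000, coefficient = 2
x_5 = 2.2500, f(x_5) = 0.164948, coefficient = 2
x_6 = 2.5000, f(x_6) = 0.137931, coefficient = 1

I ≈ (0.250000/2) × 3.256008 = 0.407001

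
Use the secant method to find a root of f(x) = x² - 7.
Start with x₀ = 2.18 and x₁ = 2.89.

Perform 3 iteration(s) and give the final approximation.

f(x) = x² - 7
x₀ = 2.18, x₁ = 2.89

Secant formula: x_{n+1} = x_n - f(x_n)(x_n - x_{n-1})/(f(x_n) - f(x_{n-1}))

Iteration 1:
  f(2.180000) = -2.247600
  f(2.890000) = 1.352100
  x_2 = 2.890000 - 1.352100×(2.890000 - 2.180000)/(1.352100 - (-2.247600))
       = 2.623314
Iteration 2:
  f(2.890000) = 1.352100
  f(2.623314) = -0.118226
  x_3 = 2.623314 - (-0.118226)×(2.623314 - 2.890000)/(-0.118226 - 1.352100)
       = 2.644757
Iteration 3:
  f(2.623314) = -0.118226
  f(2.644757) = -0.005259
  x_4 = 2.644757 - (-0.005259)×(2.644757 - 2.623314)/(-0.005259 - (-0.118226))
       = 2.645756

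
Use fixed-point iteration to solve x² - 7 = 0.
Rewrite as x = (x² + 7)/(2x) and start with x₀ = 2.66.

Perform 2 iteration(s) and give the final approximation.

Equation: x² - 7 = 0
Fixed-point form: x = (x² + 7)/(2x)
x₀ = 2.66

x_1 = g(2.660000) = 2.645789
x_2 = g(2.645789) = 2.645751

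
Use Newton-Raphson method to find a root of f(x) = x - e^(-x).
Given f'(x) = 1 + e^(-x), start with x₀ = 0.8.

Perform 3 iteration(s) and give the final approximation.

f(x) = x - e^(-x)
f'(x) = 1 + e^(-x)
x₀ = 0.8

Newton-Raphson formula: x_{n+1} = x_n - f(x_n)/f'(x_n)

Iteration 1:
  f(0.800000) = 0.350671
  f'(0.800000) = 1.449329
  x_1 = 0.800000 - 0.350671/1.449329 = 0.558046
Iteration 2:
  f(0.558046) = -0.014280
  f'(0.558046) = 1.572326
  x_2 = 0.558046 - (-0.014280)/1.572326 = 0.567128
Iteration 3:
  f(0.567128) = -0.000024
  f'(0.567128) = 1.567152
  x_3 = 0.567128 - (-0.000024)/1.567152 = 0.567143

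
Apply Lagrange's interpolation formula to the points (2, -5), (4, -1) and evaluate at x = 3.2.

Lagrange interpolation formula:
P(x) = Σ yᵢ × Lᵢ(x)
where Lᵢ(x) = Π_{j≠i} (x - xⱼ)/(xᵢ - xⱼ)

L_0(3.2) = (3.2 - 4)/(2 - 4) = 0.400000
L_1(3.2) = (3.2 - 2)/(4 - 2) = 0.600000

P(3.2) = (-5)×L_0(3.2) + (-1)×L_1(3.2)
P(3.2) = -2.600000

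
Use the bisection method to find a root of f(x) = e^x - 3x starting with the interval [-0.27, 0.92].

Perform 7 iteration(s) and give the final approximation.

f(x) = e^x - 3x
Initial interval: [-0.27, 0.92]

Iteration 1:
  c_1 = (-0.270000 + 0.920000)/2 = 0.325000
  f(c_1) = f(0.325000) = 0.409031
  f(a) × f(c) ≥ 0, new interval: [0.325000, 0.920000]
Iteration 2:
  c_2 = (0.325000 + 0.920000)/2 = 0.622500
  f(c_2) = f(0.622500) = -0.003919
  f(a) × f(c) < 0, new interval: [0.325000, 0.622500]
Iteration 3:
  c_3 = (0.325000 + 0.622500)/2 = 0.473750
  f(c_3) = f(0.473750) = 0.184755
  f(a) × f(c) ≥ 0, new interval: [0.473750, 0.622500]
Iteration 4:
  c_4 = (0.473750 + 0.622500)/2 = 0.548125
  f(c_4) = f(0.548125) = 0.085631
  f(a) × f(c) ≥ 0, new interval: [0.548125, 0.622500]
Iteration 5:
  c_5 = (0.548125 + 0.622500)/2 = 0.585313
  f(c_5) = f(0.585313) = 0.039615
  f(a) × f(c) ≥ 0, new interval: [0.585313, 0.622500]
Iteration 6:
  c_6 = (0.585313 + 0.622500)/2 = 0.603906
  f(c_6) = f(0.603906) = 0.017532
  f(a) × f(c) ≥ 0, new interval: [0.603906, 0.622500]
Iteration 7:
  c_7 = (0.603906 + 0.622500)/2 = 0.613203
  f(c_7) = f(0.613203) = 0.006727
  f(a) × f(c) ≥ 0, new interval: [0.613203, 0.622500]

After 7 iteration(s), the approximation is c_7 = 0.613203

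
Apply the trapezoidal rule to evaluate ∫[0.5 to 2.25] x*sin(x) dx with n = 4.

f(x) = x*sin(x)
a = 0.5, b = 2.25, n = 4
h = (b - a)/n = 0.437500

Trapezoidal rule: (h/2)[f(x₀) + 2f(x₁) + 2f(x₂) + ... + f(xₙ)]

x_0 = 0.5000, f(x_0) = 0.239713, coefficient = 1
x_1 = 0.9375, f(x_1) = 0.755701, coefficient = 2
x_2 = 1.3750, f(x_2) = 1.348728, coefficient = 2
x_3 = 1.8125, f(x_3) = 1.759814, coefficient = 2
x_4 = 2.2500, f(x_4) = 1.750665, coefficient = 1

I ≈ (0.437500/2) × 9.718862 = 2.126001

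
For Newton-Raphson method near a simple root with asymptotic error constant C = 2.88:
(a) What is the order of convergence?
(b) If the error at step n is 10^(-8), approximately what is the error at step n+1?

(a) Newton-Raphson has quadratic (order 2) convergence near simple roots.
    This means |e_{n+1}| ≈ C|e_n|².

(b) With |e_n| = 10^(-8) and C = 2.88:
    |e_{n+1}| ≈ 2.88 × (10^(-8))² = 2.88 × 10^(-16)

(a) 2 (quadratic); (b) |e_{n+1}| ≈ 2.880e-16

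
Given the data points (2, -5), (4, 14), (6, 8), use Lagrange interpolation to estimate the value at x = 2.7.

Lagrange interpolation formula:
P(x) = Σ yᵢ × Lᵢ(x)
where Lᵢ(x) = Π_{j≠i} (x - xⱼ)/(xᵢ - xⱼ)

L_0(2.7) = (2.7 - 4)/(2 - 4) × (2.7 - 6)/(2 - 6) = 0.536250
L_1(2.7) = (2.7 - 2)/(4 - 2) × (2.7 - 6)/(4 - 6) = 0.577500
L_2(2.7) = (2.7 - 2)/(6 - 2) × (2.7 - 4)/(6 - 4) = -0.113750

P(2.7) = (-5)×L_0(2.7) + 14×L_1(2.7) + 8×L_2(2.7)
P(2.7) = 4.493750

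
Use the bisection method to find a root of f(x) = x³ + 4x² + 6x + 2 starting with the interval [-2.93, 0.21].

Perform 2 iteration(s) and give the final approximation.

f(x) = x³ + 4x² + 6x + 2
Initial interval: [-2.93, 0.21]

Iteration 1:
  c_1 = (-2.930000 + 0.210000)/2 = -1.360000
  f(c_1) = f(-1.360000) = -1.277056
  f(a) × f(c) ≥ 0, new interval: [-1.360000, 0.210000]
Iteration 2:
  c_2 = (-1.360000 + 0.210000)/2 = -0.575000
  f(c_2) = f(-0.575000) = -0.317609
  f(a) × f(c) ≥ 0, new interval: [-0.575000, 0.210000]

After 2 iteration(s), the approximation is c_2 = -0.575000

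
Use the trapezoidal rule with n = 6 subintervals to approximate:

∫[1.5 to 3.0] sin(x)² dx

f(x) = sin(x)²
a = 1.5, b = 3.0, n = 6
h = (b - a)/n = 0.250000

Trapezoidal rule: (h/2)[f(x₀) + 2f(x₁) + 2f(x₂) + ... + f(xₙ)]

x_0 = 1.5000, f(x_0) = 0.994996, coefficient = 1
x_1 = 1.7500, f(x_1) = 0.968228, coefficient = 2
x_2 = 2.0000, f(x_2) = 0.826822, coefficient = 2
x_3 = 2.2500, f(x_3) = 0.605398, coefficient = 2
x_4 = 2.5000, f(x_4) = 0.358169, coefficient = 2
x_5 = 2.7500, f(x_5) = 0.145665, coefficient = 2
x_6 = 3.0000, f(x_6) = 0.019915, coefficient = 1

I ≈ (0.250000/2) × 6.823475 = 0.852934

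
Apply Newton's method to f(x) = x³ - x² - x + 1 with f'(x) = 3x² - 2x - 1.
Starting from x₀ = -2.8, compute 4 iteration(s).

f(x) = x³ - x² - x + 1
f'(x) = 3x² - 2x - 1
x₀ = -2.8

Newton-Raphson formula: x_{n+1} = x_n - f(x_n)/f'(x_n)

Iteration 1:
  f(-2.800000) = -25.992000
  f'(-2.800000) = 28.120000
  x_1 = -2.800000 - (-25.992000)/28.120000 = -1.875676
Iteration 2:
  f(-1.875676) = -7.241409
  f'(-1.875676) = 13.305829
  x_2 = -1.875676 - (-7.241409)/13.305829 = -1.331447
Iteration 3:
  f(-1.331447) = -1.801631
  f'(-1.331447) = 6.981151
  x_3 = -1.331447 - (-1.801631)/6.981151 = -1.073377
Iteration 4:
  f(-1.073377) = -0.315438
  f'(-1.073377) = 4.603165
  x_4 = -1.073377 - (-0.315438)/4.603165 = -1.004850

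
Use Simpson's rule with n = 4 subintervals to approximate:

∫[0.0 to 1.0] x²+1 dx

f(x) = x²+1
a = 0.0, b = 1.0, n = 4
h = (b - a)/n = 0.250000

Simpson's rule: (h/3)[f(x₀) + 4f(x₁) + 2f(x₂) + ... + f(xₙ)]

x_0 = 0.0000, f(x_0) = 1.000000, coefficient = 1
x_1 = 0.2500, f(x_1) = 1.062500, coefficient = 4
x_2 = 0.5000, f(x_2) = 1.250000, coefficient = 2
x_3 = 0.7500, f(x_3) = 1.562500, coefficient = 4
x_4 = 1.0000, f(x_4) = 2.000000, coefficient = 1

I ≈ (0.250000/3) × 16.000000 = 1.333333
Exact value: 1.333333
Error: 0.000000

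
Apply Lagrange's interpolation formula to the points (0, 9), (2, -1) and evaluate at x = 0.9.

Lagrange interpolation formula:
P(x) = Σ yᵢ × Lᵢ(x)
where Lᵢ(x) = Π_{j≠i} (x - xⱼ)/(xᵢ - xⱼ)

L_0(0.9) = (0.9 - 2)/(0 - 2) = 0.550000
L_1(0.9) = (0.9 - 0)/(2 - 0) = 0.450000

P(0.9) = 9×L_0(0.9) + (-1)×L_1(0.9)
P(0.9) = 4.500000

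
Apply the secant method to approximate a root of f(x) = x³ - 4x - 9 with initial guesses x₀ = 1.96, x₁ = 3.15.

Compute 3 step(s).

f(x) = x³ - 4x - 9
x₀ = 1.96, x₁ = 3.15

Secant formula: x_{n+1} = x_n - f(x_n)(x_n - x_{n-1})/(f(x_n) - f(x_{n-1}))

Iteration 1:
  f(1.960000) = -9.310464
  f(3.150000) = 9.655875
  x_2 = 3.150000 - 9.655875×(3.150000 - 1.960000)/(9.655875 - (-9.310464))
       = 2.544164
Iteration 2:
  f(3.150000) = 9.655875
  f(2.544164) = -2.708867
  x_3 = 2.544164 - (-2.708867)×(2.544164 - 3.150000)/(-2.708867 - 9.655875)
       = 2.676890
Iteration 3:
  f(2.544164) = -2.708867
  f(2.676890) = -0.525653
  x_4 = 2.676890 - (-0.525653)×(2.676890 - 2.544164)/(-0.525653 - (-2.708867))
       = 2.708847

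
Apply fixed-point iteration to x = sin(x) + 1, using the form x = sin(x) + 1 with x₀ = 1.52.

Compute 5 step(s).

Equation: x = sin(x) + 1
Fixed-point form: x = sin(x) + 1
x₀ = 1.52

x_1 = g(1.520000) = 1.998710
x_2 = g(1.998710) = 1.909833
x_3 = g(1.909833) = 1.943075
x_4 = g(1.943075) = 1.931501
x_5 = g(1.931501) = 1.935648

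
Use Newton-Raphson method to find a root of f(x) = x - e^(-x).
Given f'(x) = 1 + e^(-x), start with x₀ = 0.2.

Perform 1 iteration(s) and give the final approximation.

f(x) = x - e^(-x)
f'(x) = 1 + e^(-x)
x₀ = 0.2

Newton-Raphson formula: x_{n+1} = x_n - f(x_n)/f'(x_n)

Iteration 1:
  f(0.200000) = -0.618731
  f'(0.200000) = 1.818731
  x_1 = 0.200000 - (-0.618731)/1.818731 = 0.540199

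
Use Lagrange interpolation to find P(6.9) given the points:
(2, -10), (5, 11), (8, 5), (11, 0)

Lagrange interpolation formula:
P(x) = Σ yᵢ × Lᵢ(x)
where Lᵢ(x) = Π_{j≠i} (x - xⱼ)/(xᵢ - xⱼ)

L_0(6.9) = (6.9 - 5)/(2 - 5) × (6.9 - 8)/(2 - 8) × (6.9 - 11)/(2 - 11) = -0.052895
L_1(6.9) = (6.9 - 2)/(5 - 2) × (6.9 - 8)/(5 - 8) × (6.9 - 11)/(5 - 11) = 0.409241
L_2(6.9) = (6.9 - 2)/(8 - 2) × (6.9 - 5)/(8 - 5) × (6.9 - 11)/(8 - 11) = 0.706870
L_3(6.9) = (6.9 - 2)/(11 - 2) × (6.9 - 5)/(11 - 5) × (6.9 - 8)/(11 - 8) = -0.063216

P(6.9) = (-10)×L_0(6.9) + 11×L_1(6.9) + 5×L_2(6.9) + 0×L_3(6.9)
P(6.9) = 8.564951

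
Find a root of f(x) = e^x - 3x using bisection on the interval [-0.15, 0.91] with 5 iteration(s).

f(x) = e^x - 3x
Initial interval: [-0.15, 0.91]

Iteration 1:
  c_1 = (-0.150000 + 0.910000)/2 = 0.380000
  f(c_1) = f(0.380000) = 0.322285
  f(a) × f(c) ≥ 0, new interval: [0.380000, 0.910000]
Iteration 2:
  c_2 = (0.380000 + 0.910000)/2 = 0.645000
  f(c_2) = f(0.645000) = -0.029013
  f(a) × f(c) < 0, new interval: [0.380000, 0.645000]
Iteration 3:
  c_3 = (0.380000 + 0.645000)/2 = 0.512500
  f(c_3) = f(0.512500) = 0.131960
  f(a) × f(c) ≥ 0, new interval: [0.512500, 0.645000]
Iteration 4:
  c_4 = (0.512500 + 0.645000)/2 = 0.578750
  f(c_4) = f(0.578750) = 0.047557
  f(a) × f(c) ≥ 0, new interval: [0.578750, 0.645000]
Iteration 5:
  c_5 = (0.578750 + 0.645000)/2 = 0.611875
  f(c_5) = f(0.611875) = 0.008260
  f(a) × f(c) ≥ 0, new interval: [0.611875, 0.645000]

After 5 iteration(s), the approximation is c_5 = 0.611875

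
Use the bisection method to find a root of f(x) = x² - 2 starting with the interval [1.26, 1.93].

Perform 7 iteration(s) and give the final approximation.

f(x) = x² - 2
Initial interval: [1.26, 1.93]

Iteration 1:
  c_1 = (1.260000 + 1.930000)/2 = 1.595000
  f(c_1) = f(1.595000) = 0.544025
  f(a) × f(c) < 0, new interval: [1.260000, 1.595000]
Iteration 2:
  c_2 = (1.260000 + 1.595000)/2 = 1.427500
  f(c_2) = f(1.427500) = 0.037756
  f(a) × f(c) < 0, new interval: [1.260000, 1.427500]
Iteration 3:
  c_3 = (1.260000 + 1.427500)/2 = 1.343750
  f(c_3) = f(1.343750) = -0.194336
  f(a) × f(c) ≥ 0, new interval: [1.343750, 1.427500]
Iteration 4:
  c_4 = (1.343750 + 1.427500)/2 = 1.385625
  f(c_4) = f(1.385625) = -0.080043
  f(a) × f(c) ≥ 0, new interval: [1.385625, 1.427500]
Iteration 5:
  c_5 = (1.385625 + 1.427500)/2 = 1.406563
  f(c_5) = f(1.406563) = -0.021582
  f(a) × f(c) ≥ 0, new interval: [1.406563, 1.427500]
Iteration 6:
  c_6 = (1.406563 + 1.427500)/2 = 1.417031
  f(c_6) = f(1.417031) = 0.007978
  f(a) × f(c) < 0, new interval: [1.406563, 1.417031]
Iteration 7:
  c_7 = (1.406563 + 1.417031)/2 = 1.411797
  f(c_7) = f(1.411797) = -0.006830
  f(a) × f(c) ≥ 0, new interval: [1.411797, 1.417031]

After 7 iteration(s), the approximation is c_7 = 1.411797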